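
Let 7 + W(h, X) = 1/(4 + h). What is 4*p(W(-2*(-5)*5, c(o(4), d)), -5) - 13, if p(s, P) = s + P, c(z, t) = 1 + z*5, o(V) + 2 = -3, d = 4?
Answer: -1645/27 ≈ -60.926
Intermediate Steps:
o(V) = -5 (o(V) = -2 - 3 = -5)
c(z, t) = 1 + 5*z
W(h, X) = -7 + 1/(4 + h)
p(s, P) = P + s
4*p(W(-2*(-5)*5, c(o(4), d)), -5) - 13 = 4*(-5 + (-27 - 7*(-2*(-5))*5)/(4 - 2*(-5)*5)) - 13 = 4*(-5 + (-27 - 70*5)/(4 + 10*5)) - 13 = 4*(-5 + (-27 - 7*50)/(4 + 50)) - 13 = 4*(-5 + (-27 - 350)/54) - 13 = 4*(-5 + (1/54)*(-377)) - 13 = 4*(-5 - 377/54) - 13 = 4*(-647/54) - 13 = -1294/27 - 13 = -1645/27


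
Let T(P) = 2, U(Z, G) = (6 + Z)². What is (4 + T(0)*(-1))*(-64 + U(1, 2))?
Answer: -30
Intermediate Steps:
(4 + T(0)*(-1))*(-64 + U(1, 2)) = (4 + 2*(-1))*(-64 + (6 + 1)²) = (4 - 2)*(-64 + 7²) = 2*(-64 + 49) = 2*(-15) = -30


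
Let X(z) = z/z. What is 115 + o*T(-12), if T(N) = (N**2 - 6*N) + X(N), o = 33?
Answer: 7276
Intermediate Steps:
X(z) = 1
T(N) = 1 + N**2 - 6*N (T(N) = (N**2 - 6*N) + 1 = 1 + N**2 - 6*N)
115 + o*T(-12) = 115 + 33*(1 + (-12)**2 - 6*(-12)) = 115 + 33*(1 + 144 + 72) = 115 + 33*217 = 115 + 7161 = 7276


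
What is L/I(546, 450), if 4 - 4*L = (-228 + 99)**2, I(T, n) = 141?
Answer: -16637/564 ≈ -29.498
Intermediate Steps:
L = -16637/4 (L = 1 - (-228 + 99)**2/4 = 1 - 1/4*(-129)**2 = 1 - 1/4*16641 = 1 - 16641/4 = -16637/4 ≈ -4159.3)
L/I(546, 450) = -16637/4/141 = -16637/4*1/141 = -16637/564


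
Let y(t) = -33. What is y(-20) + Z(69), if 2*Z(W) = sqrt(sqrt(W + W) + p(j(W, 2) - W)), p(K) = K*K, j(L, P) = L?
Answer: -33 + 138**(1/4)/2 ≈ -31.286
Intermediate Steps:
p(K) = K**2
Z(W) = 2**(1/4)*W**(1/4)/2 (Z(W) = sqrt(sqrt(W + W) + (W - W)**2)/2 = sqrt(sqrt(2*W) + 0**2)/2 = sqrt(sqrt(2)*sqrt(W) + 0)/2 = sqrt(sqrt(2)*sqrt(W))/2 = (2**(1/4)*W**(1/4))/2 = 2**(1/4)*W**(1/4)/2)
y(-20) + Z(69) = -33 + 2**(1/4)*69**(1/4)/2 = -33 + 138**(1/4)/2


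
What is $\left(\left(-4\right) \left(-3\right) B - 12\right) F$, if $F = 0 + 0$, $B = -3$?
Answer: $0$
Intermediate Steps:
$F = 0$
$\left(\left(-4\right) \left(-3\right) B - 12\right) F = \left(\left(-4\right) \left(-3\right) \left(-3\right) - 12\right) 0 = \left(12 \left(-3\right) - 12\right) 0 = \left(-36 - 12\right) 0 = \left(-48\right) 0 = 0$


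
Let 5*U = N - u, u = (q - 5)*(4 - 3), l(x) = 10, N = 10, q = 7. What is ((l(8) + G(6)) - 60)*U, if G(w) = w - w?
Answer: -80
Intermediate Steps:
G(w) = 0
u = 2 (u = (7 - 5)*(4 - 3) = 2*1 = 2)
U = 8/5 (U = (10 - 1*2)/5 = (10 - 2)/5 = (1/5)*8 = 8/5 ≈ 1.6000)
((l(8) + G(6)) - 60)*U = ((10 + 0) - 60)*(8/5) = (10 - 60)*(8/5) = -50*8/5 = -80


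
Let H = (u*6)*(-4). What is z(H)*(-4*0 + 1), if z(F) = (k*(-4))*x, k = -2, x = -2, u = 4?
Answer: -16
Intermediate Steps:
H = -96 (H = (4*6)*(-4) = 24*(-4) = -96)
z(F) = -16 (z(F) = -2*(-4)*(-2) = 8*(-2) = -16)
z(H)*(-4*0 + 1) = -16*(-4*0 + 1) = -16*(0 + 1) = -16*1 = -16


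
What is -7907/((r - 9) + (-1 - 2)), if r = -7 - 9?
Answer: 7907/28 ≈ 282.39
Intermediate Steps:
r = -16
-7907/((r - 9) + (-1 - 2)) = -7907/((-16 - 9) + (-1 - 2)) = -7907/(-25 - 3) = -7907/(-28) = -7907*(-1/28) = 7907/28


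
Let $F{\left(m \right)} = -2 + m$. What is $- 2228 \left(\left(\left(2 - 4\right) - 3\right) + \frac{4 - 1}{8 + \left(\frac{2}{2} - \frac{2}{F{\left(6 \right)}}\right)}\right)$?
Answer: $\frac{176012}{17} \approx 10354.0$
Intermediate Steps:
$- 2228 \left(\left(\left(2 - 4\right) - 3\right) + \frac{4 - 1}{8 + \left(\frac{2}{2} - \frac{2}{F{\left(6 \right)}}\right)}\right) = - 2228 \left(\left(\left(2 - 4\right) - 3\right) + \frac{4 - 1}{8 + \left(\frac{2}{2} - \frac{2}{-2 + 6}\right)}\right) = - 2228 \left(\left(-2 - 3\right) + \frac{3}{8 + \left(2 \cdot \frac{1}{2} - \frac{2}{4}\right)}\right) = - 2228 \left(-5 + \frac{3}{8 + \left(1 - \frac{1}{2}\right)}\right) = - 2228 \left(-5 + \frac{3}{8 + \frac{1}{2}}\right) = - 2228 \left(-5 + \frac{3}{\frac{17}{2}}\right) = - 2228 \left(-5 + 3 \cdot \frac{2}{17}\right) = - 2228 \left(-5 + \frac{6}{17}\right) = \left(-2228\right) \left(- \frac{79}{17}\right) = \frac{176012}{17}$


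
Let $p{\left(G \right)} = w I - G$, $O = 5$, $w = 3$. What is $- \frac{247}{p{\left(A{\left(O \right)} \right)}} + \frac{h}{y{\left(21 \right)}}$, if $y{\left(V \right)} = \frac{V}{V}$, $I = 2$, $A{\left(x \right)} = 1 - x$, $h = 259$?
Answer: $\frac{2343}{10} \approx 234.3$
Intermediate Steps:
$y{\left(V \right)} = 1$
$p{\left(G \right)} = 6 - G$ ($p{\left(G \right)} = 3 \cdot 2 - G = 6 - G$)
$- \frac{247}{p{\left(A{\left(O \right)} \right)}} + \frac{h}{y{\left(21 \right)}} = - \frac{247}{6 - \left(1 - 5\right)} + \frac{259}{1} = - \frac{247}{6 - \left(1 - 5\right)} + 259 \cdot 1 = - \frac{247}{6 - -4} + 259 = - \frac{247}{6 + 4} + 259 = - \frac{247}{10} + 259 = \frac{2343}{10}$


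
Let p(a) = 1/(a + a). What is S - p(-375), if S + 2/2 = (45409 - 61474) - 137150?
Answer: -114911999/750 ≈ -1.5322e+5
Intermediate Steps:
p(a) = 1/(2*a)
S = -153216 (S = -1 + ((45409 - 61474) - 137150) = -1 + (-16065 - 137150) = -1 - 153215 = -153216)
S - p(-375) = -153216 - 1/(2*(-375)) = -153216 - (-1)/(2*375) = -153216 - 1*(-1/750) = -153216 + 1/750 = -114911999/750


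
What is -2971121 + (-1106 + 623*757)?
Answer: -2500616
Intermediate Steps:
-2971121 + (-1106 + 623*757) = -2971121 + (-1106 + 471611) = -2971121 + 470505 = -2500616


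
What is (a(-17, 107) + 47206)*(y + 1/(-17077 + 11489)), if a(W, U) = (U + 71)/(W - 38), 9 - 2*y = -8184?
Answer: 14857285276158/76835 ≈ 1.9337e+8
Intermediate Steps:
y = 8193/2 (y = 9/2 - 1/2*(-8184) = 9/2 + 4092 = 8193/2 ≈ 4096.5)
a(W, U) = (71 + U)/(-38 + W)
(a(-17, 107) + 47206)*(y + 1/(-17077 + 11489)) = ((71 + 107)/(-38 - 17) + 47206)*(8193/2 + 1/(-17077 + 11489)) = (178/(-55) + 47206)*(8193/2 + 1/(-5588)) = (-1/55*178 + 47206)*(8193/2 - 1/5588) = (-178/55 + 47206)*(22891241/5588) = (2596152/55)*(22891241/5588) = 14857285276158/76835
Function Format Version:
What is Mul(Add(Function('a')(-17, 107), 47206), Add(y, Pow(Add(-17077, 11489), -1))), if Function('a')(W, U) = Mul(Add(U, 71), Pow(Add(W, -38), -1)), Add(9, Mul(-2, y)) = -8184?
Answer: Rational(14857285276158, 76835) ≈ 1.9337e+8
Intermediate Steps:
y = Rational(8193, 2) (y = Add(Rational(9, 2), Mul(Rational(-1, 2), -8184)) = Add(Rational(9, 2), 4092) = Rational(8193, 2) ≈ 4096.5)
Function('a')(W, U) = Mul(Pow(Add(-38, W), -1), Add(71, U)) (Function('a')(W, U) = Mul(Add(71, U), Pow(Add(-38, W), -1)) = Mul(Pow(Add(-38, W), -1), Add(71, U)))
Mul(Add(Function('a')(-17, 107), 47206), Add(y, Pow(Add(-17077, 11489), -1))) = Mul(Add(Mul(Pow(Add(-38, -17), -1), Add(71, 107)), 47206), Add(Rational(8193, 2), Pow(Add(-17077, 11489), -1))) = Mul(Add(Mul(Pow(-55, -1), 178), 47206), Add(Rational(8193, 2), Pow(-5588, -1))) = Mul(Add(Mul(Rational(-1, 55), 178), 47206), Add(Rational(8193, 2), Rational(-1, 5588))) = Mul(Add(Rational(-178, 55), 47206), Rational(22891241, 5588)) = Mul(Rational(2596152, 55), Rational(22891241, 5588)) = Rational(14857285276158, 76835)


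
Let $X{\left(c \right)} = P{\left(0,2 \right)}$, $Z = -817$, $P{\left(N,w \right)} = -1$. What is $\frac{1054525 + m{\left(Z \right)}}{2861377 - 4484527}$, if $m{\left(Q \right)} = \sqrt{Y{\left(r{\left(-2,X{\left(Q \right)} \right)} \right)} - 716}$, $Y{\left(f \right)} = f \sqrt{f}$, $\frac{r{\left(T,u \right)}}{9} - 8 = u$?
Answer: $- \frac{42181}{64926} - \frac{i \sqrt{716 - 189 \sqrt{7}}}{1623150} \approx -0.64968 - 9.0536 \cdot 10^{-6} i$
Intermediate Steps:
$X{\left(c \right)} = -1$
$r{\left(T,u \right)} = 72 + 9 u$
$Y{\left(f \right)} = f^{\frac{3}{2}}$
$m{\left(Q \right)} = \sqrt{-716 + 189 \sqrt{7}}$ ($m{\left(Q \right)} = \sqrt{\left(72 + 9 \left(-1\right)\right)^{\frac{3}{2}} - 716} = \sqrt{\left(72 - 9\right)^{\frac{3}{2}} - 716} = \sqrt{63^{\frac{3}{2}} - 716} = \sqrt{189 \sqrt{7} - 716} = \sqrt{-716 + 189 \sqrt{7}}$)
$\frac{1054525 + m{\left(Z \right)}}{2861377 - 4484527} = \frac{1054525 + \sqrt{-716 + 189 \sqrt{7}}}{2861377 - 4484527} = \frac{1054525 + \sqrt{-716 + 189 \sqrt{7}}}{-1623150} = \left(1054525 + \sqrt{-716 + 189 \sqrt{7}}\right) \left(- \frac{1}{1623150}\right) = - \frac{42181}{64926} - \frac{\sqrt{-716 + 189 \sqrt{7}}}{1623150}$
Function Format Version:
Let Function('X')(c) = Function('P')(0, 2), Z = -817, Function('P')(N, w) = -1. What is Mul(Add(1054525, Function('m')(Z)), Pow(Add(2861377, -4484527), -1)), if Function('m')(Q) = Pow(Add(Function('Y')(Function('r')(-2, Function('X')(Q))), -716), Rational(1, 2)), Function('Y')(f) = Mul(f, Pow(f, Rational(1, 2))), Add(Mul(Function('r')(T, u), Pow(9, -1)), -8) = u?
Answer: Add(Rational(-42181, 64926), Mul(Rational(-1, 1623150), I, Pow(Add(716, Mul(-189, Pow(7, Rational(1, 2)))), Rational(1, 2)))) ≈ Add(-0.64968, Mul(-9.0536e-6, I))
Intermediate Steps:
Function('X')(c) = -1
Function('r')(T, u) = Add(72, Mul(9, u))
Function('Y')(f) = Pow(f, Rational(3, 2))
Function('m')(Q) = Pow(Add(-716, Mul(189, Pow(7, Rational(1, 2)))), Rational(1, 2)) (Function('m')(Q) = Pow(Add(Pow(Add(72, Mul(9, -1)), Rational(3, 2)), -716), Rational(1, 2)) = Pow(Add(Pow(Add(72, -9), Rational(3, 2)), -716), Rational(1, 2)) = Pow(Add(Pow(63, Rational(3, 2)), -716), Rational(1, 2)) = Pow(Add(Mul(189, Pow(7, Rational(1, 2))), -716), Rational(1, 2)) = Pow(Add(-716, Mul(189, Pow(7, Rational(1, 2)))), Rational(1, 2)))
Mul(Add(1054525, Function('m')(Z)), Pow(Add(2861377, -4484527), -1)) = Mul(Add(1054525, Pow(Add(-716, Mul(189, Pow(7, Rational(1, 2)))), Rational(1, 2))), Pow(Add(2861377, -4484527), -1)) = Mul(Add(1054525, Pow(Add(-716, Mul(189, Pow(7, Rational(1, 2)))), Rational(1, 2))), Pow(-1623150, -1)) = Mul(Add(1054525, Pow(Add(-716, Mul(189, Pow(7, Rational(1, 2)))), Rational(1, 2))), Rational(-1, 1623150)) = Add(Rational(-42181, 64926), Mul(Rational(-1, 1623150), Pow(Add(-716, Mul(189, Pow(7, Rational(1, 2)))), Rational(1, 2))))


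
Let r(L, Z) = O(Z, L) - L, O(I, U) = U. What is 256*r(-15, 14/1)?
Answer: 0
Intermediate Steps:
r(L, Z) = 0 (r(L, Z) = L - L = 0)
256*r(-15, 14/1) = 256*0 = 0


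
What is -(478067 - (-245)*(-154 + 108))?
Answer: -466797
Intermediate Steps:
-(478067 - (-245)*(-154 + 108)) = -(478067 - (-245)*(-46)) = -(478067 - 1*11270) = -(478067 - 11270) = -1*466797 = -466797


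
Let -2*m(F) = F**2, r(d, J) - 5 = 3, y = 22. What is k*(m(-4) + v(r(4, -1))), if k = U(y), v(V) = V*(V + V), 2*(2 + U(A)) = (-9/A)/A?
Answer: -29175/121 ≈ -241.12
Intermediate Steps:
r(d, J) = 8 (r(d, J) = 5 + 3 = 8)
m(F) = -F**2/2
U(A) = -2 - 9/(2*A**2) (U(A) = -2 + ((-9/A)/A)/2 = -2 + (-9/A**2)/2 = -2 - 9/(2*A**2))
v(V) = 2*V**2 (v(V) = V*(2*V) = 2*V**2)
k = -1945/968 (k = -2 - 9/2/22**2 = -2 - 9/2*1/484 = -2 - 9/968 = -1945/968 ≈ -2.0093)
k*(m(-4) + v(r(4, -1))) = -1945*(-1/2*(-4)**2 + 2*8**2)/968 = -1945*(-1/2*16 + 2*64)/968 = -1945*(-8 + 128)/968 = -1945/968*120 = -29175/121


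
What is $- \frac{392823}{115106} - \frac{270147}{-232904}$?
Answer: $- \frac{30197253705}{13404323912} \approx -2.2528$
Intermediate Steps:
$- \frac{392823}{115106} - \frac{270147}{-232904} = \left(-392823\right) \frac{1}{115106} - - \frac{270147}{232904} = - \frac{392823}{115106} + \frac{270147}{232904} = - \frac{30197253705}{13404323912}$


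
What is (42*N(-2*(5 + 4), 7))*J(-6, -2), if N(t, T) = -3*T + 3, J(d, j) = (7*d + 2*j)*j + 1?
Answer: -70308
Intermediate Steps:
J(d, j) = 1 + j*(2*j + 7*d) (J(d, j) = (2*j + 7*d)*j + 1 = j*(2*j + 7*d) + 1 = 1 + j*(2*j + 7*d))
N(t, T) = 3 - 3*T
(42*N(-2*(5 + 4), 7))*J(-6, -2) = (42*(3 - 3*7))*(1 + 2*(-2)² + 7*(-6)*(-2)) = (42*(3 - 21))*(1 + 2*4 + 84) = (42*(-18))*(1 + 8 + 84) = -756*93 = -70308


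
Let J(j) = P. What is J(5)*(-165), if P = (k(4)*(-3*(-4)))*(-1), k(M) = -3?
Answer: -5940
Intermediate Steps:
P = 36 (P = -(-9)*(-4)*(-1) = -3*12*(-1) = -36*(-1) = 36)
J(j) = 36
J(5)*(-165) = 36*(-165) = -5940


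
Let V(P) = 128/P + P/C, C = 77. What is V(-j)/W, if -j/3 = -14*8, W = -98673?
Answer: 1096/22793463 ≈ 4.8084e-5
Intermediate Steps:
j = 336 (j = -(-42)*8 = -3*(-112) = 336)
V(P) = 128/P + P/77
V(-j)/W = (128/((-1*336)) + (-1*336)/77)/(-98673) = (128/(-336) + (1/77)*(-336))*(-1/98673) = (128*(-1/336) - 48/11)*(-1/98673) = (-8/21 - 48/11)*(-1/98673) = -1096/231*(-1/98673) = 1096/22793463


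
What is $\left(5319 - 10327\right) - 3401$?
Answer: $-8409$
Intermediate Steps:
$\left(5319 - 10327\right) - 3401 = -5008 - 3401 = -8409$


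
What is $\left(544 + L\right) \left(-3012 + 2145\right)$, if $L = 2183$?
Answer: $-2364309$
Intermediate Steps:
$\left(544 + L\right) \left(-3012 + 2145\right) = \left(544 + 2183\right) \left(-3012 + 2145\right) = 2727 \left(-867\right) = -2364309$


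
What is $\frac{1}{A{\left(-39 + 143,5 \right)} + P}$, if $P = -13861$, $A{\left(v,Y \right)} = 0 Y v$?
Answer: $- \frac{1}{13861} \approx -7.2145 \cdot 10^{-5}$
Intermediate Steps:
$A{\left(v,Y \right)} = 0$ ($A{\left(v,Y \right)} = 0 v = 0$)
$\frac{1}{A{\left(-39 + 143,5 \right)} + P} = \frac{1}{0 - 13861} = \frac{1}{-13861} = - \frac{1}{13861}$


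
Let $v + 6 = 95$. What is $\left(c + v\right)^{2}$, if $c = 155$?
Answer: $59536$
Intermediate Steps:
$v = 89$ ($v = -6 + 95 = 89$)
$\left(c + v\right)^{2} = \left(155 + 89\right)^{2} = 244^{2} = 59536$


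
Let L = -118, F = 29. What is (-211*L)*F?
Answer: 722042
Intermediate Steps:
(-211*L)*F = -211*(-118)*29 = 24898*29 = 722042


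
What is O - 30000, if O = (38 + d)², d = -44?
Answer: -29964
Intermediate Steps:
O = 36 (O = (38 - 44)² = (-6)² = 36)
O - 30000 = 36 - 30000 = -29964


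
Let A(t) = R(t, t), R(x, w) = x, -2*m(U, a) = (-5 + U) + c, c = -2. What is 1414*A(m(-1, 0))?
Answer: 5656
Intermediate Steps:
m(U, a) = 7/2 - U/2 (m(U, a) = -((-5 + U) - 2)/2 = -(-7 + U)/2 = 7/2 - U/2)
A(t) = t
1414*A(m(-1, 0)) = 1414*(7/2 - ½*(-1)) = 1414*(7/2 + ½) = 1414*4 = 5656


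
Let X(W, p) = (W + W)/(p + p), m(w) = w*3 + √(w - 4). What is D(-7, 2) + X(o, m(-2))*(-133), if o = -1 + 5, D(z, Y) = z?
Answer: 69 + 38*I*√6/3 ≈ 69.0 + 31.027*I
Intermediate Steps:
o = 4
m(w) = √(-4 + w) + 3*w (m(w) = 3*w + √(-4 + w) = √(-4 + w) + 3*w)
X(W, p) = W/p (X(W, p) = (2*W)/((2*p)) = (2*W)*(1/(2*p)) = W/p)
D(-7, 2) + X(o, m(-2))*(-133) = -7 + (4/(√(-4 - 2) + 3*(-2)))*(-133) = -7 + (4/(√(-6) - 6))*(-133) = -7 + (4/(I*√6 - 6))*(-133) = -7 + (4/(-6 + I*√6))*(-133) = -7 - 532/(-6 + I*√6)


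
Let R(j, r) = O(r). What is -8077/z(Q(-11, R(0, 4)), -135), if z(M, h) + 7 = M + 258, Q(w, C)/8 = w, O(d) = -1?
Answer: -8077/163 ≈ -49.552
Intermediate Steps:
R(j, r) = -1
Q(w, C) = 8*w
z(M, h) = 251 + M (z(M, h) = -7 + (M + 258) = -7 + (258 + M) = 251 + M)
-8077/z(Q(-11, R(0, 4)), -135) = -8077/(251 + 8*(-11)) = -8077/(251 - 88) = -8077/163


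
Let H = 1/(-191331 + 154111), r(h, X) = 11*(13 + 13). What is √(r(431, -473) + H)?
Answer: √99050971295/18610 ≈ 16.912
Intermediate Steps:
r(h, X) = 286 (r(h, X) = 11*26 = 286)
H = -1/37220 (H = 1/(-37220) = -1/37220 ≈ -2.6867e-5)
√(r(431, -473) + H) = √(286 - 1/37220) = √(10644919/37220) = √99050971295/18610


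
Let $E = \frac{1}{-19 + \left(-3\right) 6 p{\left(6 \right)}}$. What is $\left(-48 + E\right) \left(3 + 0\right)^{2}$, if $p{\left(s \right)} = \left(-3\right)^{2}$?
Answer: $- \frac{78201}{181} \approx -432.05$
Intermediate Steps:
$p{\left(s \right)} = 9$
$E = - \frac{1}{181}$ ($E = \frac{1}{-19 + \left(-3\right) 6 \cdot 9} = \frac{1}{-19 - 162} = \frac{1}{-181} = - \frac{1}{181} \approx -0.0055249$)
$\left(-48 + E\right) \left(3 + 0\right)^{2} = \left(-48 - \frac{1}{181}\right) \left(3 + 0\right)^{2} = - \frac{8689 \cdot 3^{2}}{181} = \left(- \frac{8689}{181}\right) 9 = - \frac{78201}{181}$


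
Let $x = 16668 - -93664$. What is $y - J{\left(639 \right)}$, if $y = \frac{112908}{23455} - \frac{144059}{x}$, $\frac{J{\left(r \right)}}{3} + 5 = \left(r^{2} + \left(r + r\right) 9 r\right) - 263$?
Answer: $- \frac{60227998622588969}{2587837060} \approx -2.3273 \cdot 10^{7}$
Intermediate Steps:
$J{\left(r \right)} = -804 + 57 r^{2}$ ($J{\left(r \right)} = -15 + 3 \left(\left(r^{2} + \left(r + r\right) 9 r\right) - 263\right) = -15 + 3 \left(\left(r^{2} + 2 r 9 r\right) - 263\right) = -15 + 3 \left(\left(r^{2} + 18 r r\right) - 263\right) = -15 + 3 \left(\left(r^{2} + 18 r^{2}\right) - 263\right) = -15 + 3 \left(19 r^{2} - 263\right) = -15 + 3 \left(-263 + 19 r^{2}\right) = -15 + \left(-789 + 57 r^{2}\right) = -804 + 57 r^{2}$)
$x = 110332$ ($x = 16668 + 93664 = 110332$)
$y = \frac{9078461611}{2587837060}$ ($y = \frac{112908}{23455} - \frac{144059}{110332} = \frac{9078461611}{2587837060} \approx 3.5081$)
$y - J{\left(639 \right)} = \frac{9078461611}{2587837060} - \left(-804 + 57 \cdot 639^{2}\right) = \frac{9078461611}{2587837060} - \left(-804 + 57 \cdot 408321\right) = \frac{9078461611}{2587837060} - \left(-804 + 23274297\right) = \frac{9078461611}{2587837060} - 23273493 = - \frac{60227998622588969}{2587837060}$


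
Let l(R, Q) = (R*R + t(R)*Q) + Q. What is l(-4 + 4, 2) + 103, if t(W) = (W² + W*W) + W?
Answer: 105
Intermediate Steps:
t(W) = W + 2*W² (t(W) = (W² + W²) + W = 2*W² + W = W + 2*W²)
l(R, Q) = Q + R² + Q*R*(1 + 2*R) (l(R, Q) = (R*R + (R*(1 + 2*R))*Q) + Q = (R² + Q*R*(1 + 2*R)) + Q = Q + R² + Q*R*(1 + 2*R))
l(-4 + 4, 2) + 103 = (2 + (-4 + 4)² + 2*(-4 + 4)*(1 + 2*(-4 + 4))) + 103 = (2 + 0² + 2*0*(1 + 2*0)) + 103 = (2 + 0 + 2*0*(1 + 0)) + 103 = (2 + 0 + 2*0*1) + 103 = (2 + 0 + 0) + 103 = 2 + 103 = 105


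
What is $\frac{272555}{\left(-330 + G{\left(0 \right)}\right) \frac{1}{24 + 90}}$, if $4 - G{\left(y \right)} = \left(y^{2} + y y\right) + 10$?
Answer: $- \frac{5178545}{56} \approx -92474.0$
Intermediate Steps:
$G{\left(y \right)} = -6 - 2 y^{2}$ ($G{\left(y \right)} = 4 - \left(\left(y^{2} + y y\right) + 10\right) = 4 - \left(\left(y^{2} + y^{2}\right) + 10\right) = 4 - \left(2 y^{2} + 10\right) = 4 - \left(10 + 2 y^{2}\right) = -6 - 2 y^{2}$)
$\frac{272555}{\left(-330 + G{\left(0 \right)}\right) \frac{1}{24 + 90}} = \frac{272555}{\left(-330 - \left(6 + 2 \cdot 0^{2}\right)\right) \frac{1}{24 + 90}} = \frac{272555}{\left(-330 - 6\right) \frac{1}{114}} = \frac{272555}{\left(-336\right) \frac{1}{114}} = \frac{272555}{- \frac{56}{19}} = 272555 \left(- \frac{19}{56}\right) = - \frac{5178545}{56}$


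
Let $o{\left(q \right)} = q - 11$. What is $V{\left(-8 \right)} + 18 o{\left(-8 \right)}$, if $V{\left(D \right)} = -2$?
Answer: $-344$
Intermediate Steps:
$o{\left(q \right)} = -11 + q$
$V{\left(-8 \right)} + 18 o{\left(-8 \right)} = -2 + 18 \left(-11 - 8\right) = -2 + 18 \left(-19\right) = -2 - 342 = -344$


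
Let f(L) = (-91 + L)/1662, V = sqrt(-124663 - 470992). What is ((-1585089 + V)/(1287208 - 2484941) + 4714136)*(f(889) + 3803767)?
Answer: 5949164463478995166984/331772041 - 1053643592*I*sqrt(595655)/331772041 ≈ 1.7931e+13 - 2451.0*I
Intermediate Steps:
V = I*sqrt(595655) (V = sqrt(-595655) = I*sqrt(595655) ≈ 771.79*I)
f(L) = -91/1662 + L/1662 (f(L) = (-91 + L)*(1/1662) = -91/1662 + L/1662)
((-1585089 + V)/(1287208 - 2484941) + 4714136)*(f(889) + 3803767) = ((-1585089 + I*sqrt(595655))/(1287208 - 2484941) + 4714136)*((-91/1662 + (1/1662)*889) + 3803767) = ((-1585089 + I*sqrt(595655))/(-1197733) + 4714136)*((-91/1662 + 889/1662) + 3803767) = ((-1585089 + I*sqrt(595655))*(-1/1197733) + 4714136)*(133/277 + 3803767) = ((1585089/1197733 - I*sqrt(595655)/1197733) + 4714136)*(1053643592/277) = (5646277838777/1197733 - I*sqrt(595655)/1197733)*(1053643592/277) = 5949164463478995166984/331772041 - 1053643592*I*sqrt(595655)/331772041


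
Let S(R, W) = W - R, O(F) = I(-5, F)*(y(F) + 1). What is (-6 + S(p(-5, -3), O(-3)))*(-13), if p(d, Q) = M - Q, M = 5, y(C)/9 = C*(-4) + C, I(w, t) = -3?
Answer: 3380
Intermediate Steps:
y(C) = -27*C (y(C) = 9*(C*(-4) + C) = 9*(-4*C + C) = 9*(-3*C) = -27*C)
O(F) = -3 + 81*F (O(F) = -3*(-27*F + 1) = -3*(1 - 27*F) = -3 + 81*F)
p(d, Q) = 5 - Q
(-6 + S(p(-5, -3), O(-3)))*(-13) = (-6 + ((-3 + 81*(-3)) - (5 - 1*(-3))))*(-13) = (-6 + ((-3 - 243) - (5 + 3)))*(-13) = (-6 + (-246 - 1*8))*(-13) = (-6 + (-246 - 8))*(-13) = (-6 - 254)*(-13) = -260*(-13) = 3380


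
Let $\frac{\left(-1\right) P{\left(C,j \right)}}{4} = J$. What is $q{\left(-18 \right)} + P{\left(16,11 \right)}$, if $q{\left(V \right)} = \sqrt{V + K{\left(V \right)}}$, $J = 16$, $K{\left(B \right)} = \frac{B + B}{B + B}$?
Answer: $-64 + i \sqrt{17} \approx -64.0 + 4.1231 i$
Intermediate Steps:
$K{\left(B \right)} = 1$ ($K{\left(B \right)} = \frac{2 B}{2 B} = 2 B \frac{1}{2 B} = 1$)
$P{\left(C,j \right)} = -64$ ($P{\left(C,j \right)} = \left(-4\right) 16 = -64$)
$q{\left(V \right)} = \sqrt{1 + V}$ ($q{\left(V \right)} = \sqrt{V + 1} = \sqrt{1 + V}$)
$q{\left(-18 \right)} + P{\left(16,11 \right)} = \sqrt{1 - 18} - 64 = \sqrt{-17} - 64 = i \sqrt{17} - 64 = -64 + i \sqrt{17}$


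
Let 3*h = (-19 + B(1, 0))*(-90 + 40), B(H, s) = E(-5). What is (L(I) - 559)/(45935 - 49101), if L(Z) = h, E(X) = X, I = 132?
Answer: 159/3166 ≈ 0.050221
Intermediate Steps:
B(H, s) = -5
h = 400 (h = ((-19 - 5)*(-90 + 40))/3 = (-24*(-50))/3 = (⅓)*1200 = 400)
L(Z) = 400
(L(I) - 559)/(45935 - 49101) = (400 - 559)/(45935 - 49101) = -159/(-3166) = -159*(-1/3166) = 159/3166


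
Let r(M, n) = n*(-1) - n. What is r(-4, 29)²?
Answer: 3364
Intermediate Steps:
r(M, n) = -2*n (r(M, n) = -n - n = -2*n)
r(-4, 29)² = (-2*29)² = (-58)² = 3364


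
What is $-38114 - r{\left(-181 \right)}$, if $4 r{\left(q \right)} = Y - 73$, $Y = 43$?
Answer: $- \frac{76213}{2} \approx -38107.0$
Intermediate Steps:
$r{\left(q \right)} = - \frac{15}{2}$ ($r{\left(q \right)} = \frac{43 - 73}{4} = \frac{1}{4} \left(-30\right) = - \frac{15}{2}$)
$-38114 - r{\left(-181 \right)} = -38114 - - \frac{15}{2} = -38114 + \frac{15}{2} = - \frac{76213}{2}$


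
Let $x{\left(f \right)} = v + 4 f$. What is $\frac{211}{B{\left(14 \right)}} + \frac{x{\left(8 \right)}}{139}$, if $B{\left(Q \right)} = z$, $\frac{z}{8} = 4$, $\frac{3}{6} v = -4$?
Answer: $\frac{30097}{4448} \approx 6.7664$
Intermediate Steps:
$v = -8$ ($v = 2 \left(-4\right) = -8$)
$z = 32$ ($z = 8 \cdot 4 = 32$)
$x{\left(f \right)} = -8 + 4 f$
$B{\left(Q \right)} = 32$
$\frac{211}{B{\left(14 \right)}} + \frac{x{\left(8 \right)}}{139} = \frac{211}{32} + \frac{-8 + 4 \cdot 8}{139} = 211 \cdot \frac{1}{32} + \left(-8 + 32\right) \frac{1}{139} = \frac{211}{32} + 24 \cdot \frac{1}{139} = \frac{211}{32} + \frac{24}{139} = \frac{30097}{4448}$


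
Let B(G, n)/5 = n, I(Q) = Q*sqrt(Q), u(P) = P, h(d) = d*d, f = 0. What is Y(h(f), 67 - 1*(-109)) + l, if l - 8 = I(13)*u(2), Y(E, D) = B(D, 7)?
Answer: 43 + 26*sqrt(13) ≈ 136.74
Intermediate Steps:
h(d) = d**2
I(Q) = Q**(3/2)
B(G, n) = 5*n
Y(E, D) = 35 (Y(E, D) = 5*7 = 35)
l = 8 + 26*sqrt(13) (l = 8 + 13**(3/2)*2 = 8 + (13*sqrt(13))*2 = 8 + 26*sqrt(13) ≈ 101.74)
Y(h(f), 67 - 1*(-109)) + l = 35 + (8 + 26*sqrt(13)) = 43 + 26*sqrt(13)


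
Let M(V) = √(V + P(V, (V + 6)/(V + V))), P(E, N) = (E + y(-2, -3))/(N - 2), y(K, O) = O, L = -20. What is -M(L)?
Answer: -10*I*√66/33 ≈ -2.4618*I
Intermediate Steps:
P(E, N) = (-3 + E)/(-2 + N) (P(E, N) = (E - 3)/(N - 2) = (-3 + E)/(-2 + N))
M(V) = √(V + (-3 + V)/(-2 + (6 + V)/(2*V))) (M(V) = √(V + (-3 + V)/(-2 + (V + 6)/(V + V))) = √(V + (-3 + V)/(-2 + (6 + V)/((2*V)))) = √(V + (-3 + V)/(-2 + (6 + V)*(1/(2*V)))) = √(V + (-3 + V)/(-2 + (6 + V)/(2*V))))
-M(L) = -√3*√((-20)²/(-2 - 20))/3 = -√3*√(400/(-22))/3 = -√3*√(400*(-1/22))/3 = -√3*√(-200/11)/3 = -√3*10*I*√22/11/3 = -10*I*√66/33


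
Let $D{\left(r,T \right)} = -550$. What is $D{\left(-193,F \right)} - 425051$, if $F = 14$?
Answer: $-425601$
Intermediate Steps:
$D{\left(-193,F \right)} - 425051 = -550 - 425051 = -425601$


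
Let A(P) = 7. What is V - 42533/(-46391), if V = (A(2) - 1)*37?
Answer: 10341335/46391 ≈ 222.92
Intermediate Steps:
V = 222 (V = (7 - 1)*37 = 6*37 = 222)
V - 42533/(-46391) = 222 - 42533/(-46391) = 222 - 42533*(-1)/46391 = 222 - 1*(-42533/46391) = 222 + 42533/46391 = 10341335/46391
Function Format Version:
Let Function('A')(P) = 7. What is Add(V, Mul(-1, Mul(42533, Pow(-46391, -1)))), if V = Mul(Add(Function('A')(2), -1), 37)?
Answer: Rational(10341335, 46391) ≈ 222.92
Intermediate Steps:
V = 222 (V = Mul(Add(7, -1), 37) = Mul(6, 37) = 222)
Add(V, Mul(-1, Mul(42533, Pow(-46391, -1)))) = Add(222, Mul(-1, Mul(42533, Pow(-46391, -1)))) = Add(222, Mul(-1, Mul(42533, Rational(-1, 46391)))) = Add(222, Mul(-1, Rational(-42533, 46391))) = Add(222, Rational(42533, 46391)) = Rational(10341335, 46391)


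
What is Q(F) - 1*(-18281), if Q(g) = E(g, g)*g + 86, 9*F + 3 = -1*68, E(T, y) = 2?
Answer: 165161/9 ≈ 18351.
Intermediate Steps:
F = -71/9 (F = -1/3 + (-1*68)/9 = -1/3 + (1/9)*(-68) = -1/3 - 68/9 = -71/9 ≈ -7.8889)
Q(g) = 86 + 2*g (Q(g) = 2*g + 86 = 86 + 2*g)
Q(F) - 1*(-18281) = (86 + 2*(-71/9)) - 1*(-18281) = (86 - 142/9) + 18281 = 632/9 + 18281 = 165161/9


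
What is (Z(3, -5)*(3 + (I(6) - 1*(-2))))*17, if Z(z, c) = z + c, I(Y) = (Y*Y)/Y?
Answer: -374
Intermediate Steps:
I(Y) = Y (I(Y) = Y²/Y = Y)
Z(z, c) = c + z
(Z(3, -5)*(3 + (I(6) - 1*(-2))))*17 = ((-5 + 3)*(3 + (6 - 1*(-2))))*17 = -2*(3 + (6 + 2))*17 = -2*(3 + 8)*17 = -2*11*17 = -22*17 = -374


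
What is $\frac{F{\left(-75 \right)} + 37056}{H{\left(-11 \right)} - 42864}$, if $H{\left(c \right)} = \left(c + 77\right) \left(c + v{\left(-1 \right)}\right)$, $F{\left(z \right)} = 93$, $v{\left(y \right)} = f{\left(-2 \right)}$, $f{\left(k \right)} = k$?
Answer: $- \frac{1769}{2082} \approx -0.84966$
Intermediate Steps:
$v{\left(y \right)} = -2$
$H{\left(c \right)} = \left(-2 + c\right) \left(77 + c\right)$ ($H{\left(c \right)} = \left(c + 77\right) \left(c - 2\right) = \left(77 + c\right) \left(-2 + c\right) = \left(-2 + c\right) \left(77 + c\right)$)
$\frac{F{\left(-75 \right)} + 37056}{H{\left(-11 \right)} - 42864} = \frac{93 + 37056}{\left(-154 + \left(-11\right)^{2} + 75 \left(-11\right)\right) - 42864} = \frac{37149}{\left(-154 + 121 - 825\right) - 42864} = \frac{37149}{-858 - 42864} = \frac{37149}{-43722} = 37149 \left(- \frac{1}{43722}\right) = - \frac{1769}{2082}$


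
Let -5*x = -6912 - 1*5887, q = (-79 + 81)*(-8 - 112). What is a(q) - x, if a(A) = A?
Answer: -13999/5 ≈ -2799.8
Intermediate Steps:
q = -240 (q = 2*(-120) = -240)
x = 12799/5 (x = -(-6912 - 1*5887)/5 = -(-6912 - 5887)/5 = -⅕*(-12799) = 12799/5 ≈ 2559.8)
a(q) - x = -240 - 1*12799/5 = -240 - 12799/5 = -13999/5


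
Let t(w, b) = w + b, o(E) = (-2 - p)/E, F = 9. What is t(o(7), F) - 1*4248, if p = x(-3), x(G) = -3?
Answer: -29672/7 ≈ -4238.9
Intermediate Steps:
p = -3
o(E) = 1/E (o(E) = (-2 - 1*(-3))/E = (-2 + 3)/E = 1/E)
t(w, b) = b + w
t(o(7), F) - 1*4248 = (9 + 1/7) - 1*4248 = (9 + 1/7) - 4248 = 64/7 - 4248 = -29672/7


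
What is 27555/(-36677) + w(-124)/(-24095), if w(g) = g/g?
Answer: -663974402/883732315 ≈ -0.75133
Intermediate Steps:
w(g) = 1
27555/(-36677) + w(-124)/(-24095) = 27555/(-36677) + 1/(-24095) = 27555*(-1/36677) + 1*(-1/24095) = -27555/36677 - 1/24095 = -663974402/883732315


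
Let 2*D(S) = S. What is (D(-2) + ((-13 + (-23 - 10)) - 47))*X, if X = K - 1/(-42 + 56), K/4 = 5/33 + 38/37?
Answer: -3730061/8547 ≈ -436.42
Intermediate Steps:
K = 5756/1221 (K = 4*(5/33 + 38/37) = 4*(1439/1221) = 5756/1221 ≈ 4.7142)
D(S) = S/2
X = 79363/17094 (X = 5756/1221 - 1/(-42 + 56) = 5756/1221 - 1/14 = 79363/17094 ≈ 4.6427)
(D(-2) + ((-13 + (-23 - 10)) - 47))*X = ((1/2)*(-2) + ((-13 + (-23 - 10)) - 47))*(79363/17094) = (-1 + ((-13 - 33) - 47))*(79363/17094) = (-1 + (-46 - 47))*(79363/17094) = (-1 - 93)*(79363/17094) = -94*79363/17094 = -3730061/8547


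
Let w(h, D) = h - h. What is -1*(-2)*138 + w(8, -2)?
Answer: 276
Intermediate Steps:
w(h, D) = 0
-1*(-2)*138 + w(8, -2) = -1*(-2)*138 + 0 = 2*138 + 0 = 276 + 0 = 276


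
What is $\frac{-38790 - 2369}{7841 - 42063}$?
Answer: $\frac{41159}{34222} \approx 1.2027$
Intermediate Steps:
$\frac{-38790 - 2369}{7841 - 42063} = - \frac{41159}{-34222} = \left(-41159\right) \left(- \frac{1}{34222}\right) = \frac{41159}{34222}$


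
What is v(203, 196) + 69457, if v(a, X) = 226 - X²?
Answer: 31267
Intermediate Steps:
v(203, 196) + 69457 = (226 - 1*196²) + 69457 = (226 - 1*38416) + 69457 = (226 - 38416) + 69457 = -38190 + 69457 = 31267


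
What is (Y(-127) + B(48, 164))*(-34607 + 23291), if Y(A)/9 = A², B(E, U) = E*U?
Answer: -1731721428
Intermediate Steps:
Y(A) = 9*A²
(Y(-127) + B(48, 164))*(-34607 + 23291) = (9*(-127)² + 48*164)*(-34607 + 23291) = (9*16129 + 7872)*(-11316) = (145161 + 7872)*(-11316) = 153033*(-11316) = -1731721428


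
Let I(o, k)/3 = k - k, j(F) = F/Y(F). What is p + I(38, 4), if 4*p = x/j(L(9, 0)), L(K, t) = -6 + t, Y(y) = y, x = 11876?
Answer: 2969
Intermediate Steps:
j(F) = 1 (j(F) = F/F = 1)
I(o, k) = 0 (I(o, k) = 3*(k - k) = 3*0 = 0)
p = 2969 (p = (11876/1)/4 = (11876*1)/4 = (1/4)*11876 = 2969)
p + I(38, 4) = 2969 + 0 = 2969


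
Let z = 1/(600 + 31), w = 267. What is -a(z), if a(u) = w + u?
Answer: -168478/631 ≈ -267.00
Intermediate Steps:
z = 1/631 ≈ 0.0015848
a(u) = 267 + u
-a(z) = -(267 + 1/631) = -1*168478/631 = -168478/631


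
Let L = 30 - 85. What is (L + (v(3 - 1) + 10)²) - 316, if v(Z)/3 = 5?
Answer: 254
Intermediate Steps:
v(Z) = 15 (v(Z) = 3*5 = 15)
L = -55
(L + (v(3 - 1) + 10)²) - 316 = (-55 + (15 + 10)²) - 316 = (-55 + 25²) - 316 = (-55 + 625) - 316 = 570 - 316 = 254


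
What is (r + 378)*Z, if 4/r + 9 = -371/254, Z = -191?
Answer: -191636030/2657 ≈ -72125.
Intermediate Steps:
r = -1016/2657 (r = 4/(-9 - 371/254) = 4/(-2657/254) = 4*(-254/2657) = -1016/2657 ≈ -0.38239)
(r + 378)*Z = (-1016/2657 + 378)*(-191) = (1003330/2657)*(-191) = -191636030/2657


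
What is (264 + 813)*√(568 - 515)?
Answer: 1077*√53 ≈ 7840.7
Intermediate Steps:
(264 + 813)*√(568 - 515) = 1077*√53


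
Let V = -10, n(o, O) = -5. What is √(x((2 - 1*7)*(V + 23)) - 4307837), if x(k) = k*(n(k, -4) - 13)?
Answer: I*√4306667 ≈ 2075.3*I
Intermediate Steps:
x(k) = -18*k (x(k) = k*(-5 - 13) = k*(-18) = -18*k)
√(x((2 - 1*7)*(V + 23)) - 4307837) = √(-18*(2 - 1*7)*(-10 + 23) - 4307837) = √(-18*(2 - 7)*13 - 4307837) = √(-(-90)*13 - 4307837) = √(-18*(-65) - 4307837) = √(1170 - 4307837) = √(-4306667) = I*√4306667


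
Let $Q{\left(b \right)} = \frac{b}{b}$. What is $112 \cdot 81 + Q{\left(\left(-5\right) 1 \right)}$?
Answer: $9073$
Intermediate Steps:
$Q{\left(b \right)} = 1$
$112 \cdot 81 + Q{\left(\left(-5\right) 1 \right)} = 112 \cdot 81 + 1 = 9072 + 1 = 9073$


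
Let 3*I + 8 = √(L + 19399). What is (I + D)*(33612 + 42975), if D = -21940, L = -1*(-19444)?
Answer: -1680523012 + 25529*√38843 ≈ -1.6755e+9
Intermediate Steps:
L = 19444
I = -8/3 + √38843/3 (I = -8/3 + √(19444 + 19399)/3 = -8/3 + √38843/3 ≈ 63.029)
(I + D)*(33612 + 42975) = ((-8/3 + √38843/3) - 21940)*(33612 + 42975) = (-65828/3 + √38843/3)*76587 = -1680523012 + 25529*√38843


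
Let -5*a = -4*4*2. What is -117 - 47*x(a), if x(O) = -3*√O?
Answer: -117 + 564*√10/5 ≈ 239.70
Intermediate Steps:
a = 32/5 (a = -(-4*4)*2/5 = -(-16)*2/5 = -⅕*(-32) = 32/5 ≈ 6.4000)
-117 - 47*x(a) = -117 - (-141)*√(32/5) = -117 - (-141)*4*√10/5 = -117 - (-564)*√10/5 = -117 + 564*√10/5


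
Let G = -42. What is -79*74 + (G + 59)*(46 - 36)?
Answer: -5676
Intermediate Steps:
-79*74 + (G + 59)*(46 - 36) = -79*74 + (-42 + 59)*(46 - 36) = -5846 + 17*10 = -5846 + 170 = -5676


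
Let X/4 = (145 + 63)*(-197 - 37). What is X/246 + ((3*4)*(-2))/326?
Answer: -5289516/6683 ≈ -791.49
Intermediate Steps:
X = -194688 (X = 4*((145 + 63)*(-197 - 37)) = 4*(208*(-234)) = 4*(-48672) = -194688)
X/246 + ((3*4)*(-2))/326 = -194688/246 + ((3*4)*(-2))/326 = -194688*1/246 + (12*(-2))*(1/326) = -32448/41 - 24*1/326 = -32448/41 - 12/163 = -5289516/6683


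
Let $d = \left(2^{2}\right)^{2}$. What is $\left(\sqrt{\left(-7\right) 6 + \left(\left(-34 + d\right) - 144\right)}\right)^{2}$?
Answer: $-204$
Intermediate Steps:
$d = 16$ ($d = 4^{2} = 16$)
$\left(\sqrt{\left(-7\right) 6 + \left(\left(-34 + d\right) - 144\right)}\right)^{2} = \left(\sqrt{\left(-7\right) 6 + \left(\left(-34 + 16\right) - 144\right)}\right)^{2} = \left(\sqrt{-42 - 162}\right)^{2} = \left(\sqrt{-204}\right)^{2} = \left(2 i \sqrt{51}\right)^{2} = -204$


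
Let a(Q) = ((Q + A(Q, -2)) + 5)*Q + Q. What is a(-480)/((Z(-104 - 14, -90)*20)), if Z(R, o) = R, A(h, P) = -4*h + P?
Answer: 17328/59 ≈ 293.69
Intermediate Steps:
A(h, P) = P - 4*h
a(Q) = Q + Q*(3 - 3*Q) (a(Q) = ((Q + (-2 - 4*Q)) + 5)*Q + Q = ((-2 - 3*Q) + 5)*Q + Q = (3 - 3*Q)*Q + Q = Q*(3 - 3*Q) + Q = Q + Q*(3 - 3*Q))
a(-480)/((Z(-104 - 14, -90)*20)) = (-480*(4 - 3*(-480)))/(((-104 - 14)*20)) = (-480*(4 + 1440))/((-118*20)) = -480*1444/(-2360) = -693120*(-1/2360) = 17328/59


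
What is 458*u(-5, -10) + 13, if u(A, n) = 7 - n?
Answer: 7799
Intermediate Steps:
458*u(-5, -10) + 13 = 458*(7 - 1*(-10)) + 13 = 458*(7 + 10) + 13 = 458*17 + 13 = 7786 + 13 = 7799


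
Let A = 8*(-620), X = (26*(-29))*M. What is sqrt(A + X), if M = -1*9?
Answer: sqrt(1826) ≈ 42.732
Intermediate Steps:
M = -9
X = 6786 (X = (26*(-29))*(-9) = -754*(-9) = 6786)
A = -4960
sqrt(A + X) = sqrt(-4960 + 6786) = sqrt(1826)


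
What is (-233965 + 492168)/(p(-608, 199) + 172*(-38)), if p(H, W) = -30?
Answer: -258203/6566 ≈ -39.324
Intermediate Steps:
(-233965 + 492168)/(p(-608, 199) + 172*(-38)) = (-233965 + 492168)/(-30 + 172*(-38)) = 258203/(-30 - 6536) = 258203/(-6566) = 258203*(-1/6566) = -258203/6566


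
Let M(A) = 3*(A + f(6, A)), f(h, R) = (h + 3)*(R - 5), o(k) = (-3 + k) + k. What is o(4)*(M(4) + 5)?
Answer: -50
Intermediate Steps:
o(k) = -3 + 2*k
f(h, R) = (-5 + R)*(3 + h) (f(h, R) = (3 + h)*(-5 + R) = (-5 + R)*(3 + h))
M(A) = -135 + 30*A (M(A) = 3*(A + (-15 - 5*6 + 3*A + A*6)) = 3*(A + (-15 - 30 + 3*A + 6*A)) = 3*(A + (-45 + 9*A)) = 3*(-45 + 10*A) = -135 + 30*A)
o(4)*(M(4) + 5) = (-3 + 2*4)*((-135 + 30*4) + 5) = (-3 + 8)*((-135 + 120) + 5) = 5*(-15 + 5) = 5*(-10) = -50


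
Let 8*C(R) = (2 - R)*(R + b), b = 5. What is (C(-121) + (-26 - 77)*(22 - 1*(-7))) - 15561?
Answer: -40663/2 ≈ -20332.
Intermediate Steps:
C(R) = (2 - R)*(5 + R)/8 (C(R) = ((2 - R)*(R + 5))/8 = ((2 - R)*(5 + R))/8 = (2 - R)*(5 + R)/8)
(C(-121) + (-26 - 77)*(22 - 1*(-7))) - 15561 = ((5/4 - 3/8*(-121) - 1/8*(-121)**2) + (-26 - 77)*(22 - 1*(-7))) - 15561 = ((5/4 + 363/8 - 1/8*14641) - 103*(22 + 7)) - 15561 = ((5/4 + 363/8 - 14641/8) - 103*29) - 15561 = (-3567/2 - 2987) - 15561 = -9541/2 - 15561 = -40663/2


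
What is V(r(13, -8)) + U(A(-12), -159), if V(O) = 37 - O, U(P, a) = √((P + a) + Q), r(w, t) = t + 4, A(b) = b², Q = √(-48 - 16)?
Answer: 42 + 4*I ≈ 42.0 + 4.0*I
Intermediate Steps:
Q = 8*I (Q = √(-64) = 8*I ≈ 8.0*I)
r(w, t) = 4 + t
U(P, a) = √(P + a + 8*I) (U(P, a) = √((P + a) + 8*I) = √(P + a + 8*I))
V(r(13, -8)) + U(A(-12), -159) = (37 - (4 - 8)) + √((-12)² - 159 + 8*I) = (37 - 1*(-4)) + √(144 - 159 + 8*I) = (37 + 4) + √(-15 + 8*I) = 41 + (1 + 4*I) = 42 + 4*I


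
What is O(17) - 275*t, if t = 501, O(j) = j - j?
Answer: -137775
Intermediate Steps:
O(j) = 0
O(17) - 275*t = 0 - 275*501 = 0 - 137775 = -137775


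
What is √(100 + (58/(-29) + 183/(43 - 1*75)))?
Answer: √5906/8 ≈ 9.6063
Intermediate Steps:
√(100 + (58/(-29) + 183/(43 - 1*75))) = √(100 + (58*(-1/29) + 183/(43 - 75))) = √(100 + (-2 + 183/(-32))) = √(100 + (-2 + 183*(-1/32))) = √(100 + (-2 - 183/32)) = √(100 - 247/32) = √(2953/32) = √5906/8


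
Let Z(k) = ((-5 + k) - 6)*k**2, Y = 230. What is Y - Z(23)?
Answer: -6118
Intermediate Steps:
Z(k) = k**2*(-11 + k) (Z(k) = (-11 + k)*k**2 = k**2*(-11 + k))
Y - Z(23) = 230 - 23**2*(-11 + 23) = 230 - 529*12 = 230 - 1*6348 = 230 - 6348 = -6118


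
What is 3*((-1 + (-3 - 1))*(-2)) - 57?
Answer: -27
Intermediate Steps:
3*((-1 + (-3 - 1))*(-2)) - 57 = 3*((-1 - 4)*(-2)) - 57 = 3*(-5*(-2)) - 57 = 3*10 - 57 = 30 - 57 = -27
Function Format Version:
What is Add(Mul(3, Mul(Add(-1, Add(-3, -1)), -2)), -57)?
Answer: -27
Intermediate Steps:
Add(Mul(3, Mul(Add(-1, Add(-3, -1)), -2)), -57) = Add(Mul(3, Mul(Add(-1, -4), -2)), -57) = Add(Mul(3, Mul(-5, -2)), -57) = Add(Mul(3, 10), -57) = Add(30, -57) = -27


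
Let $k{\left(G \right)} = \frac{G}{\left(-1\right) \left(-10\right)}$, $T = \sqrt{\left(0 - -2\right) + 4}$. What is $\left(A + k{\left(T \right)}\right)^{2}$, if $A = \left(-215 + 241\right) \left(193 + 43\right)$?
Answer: $\frac{\left(61360 + \sqrt{6}\right)^{2}}{100} \approx 3.7654 \cdot 10^{7}$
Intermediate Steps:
$T = \sqrt{6}$ ($T = \sqrt{\left(0 + 2\right) + 4} = \sqrt{2 + 4} = \sqrt{6} \approx 2.4495$)
$k{\left(G \right)} = \frac{G}{10}$
$A = 6136$ ($A = 26 \cdot 236 = 6136$)
$\left(A + k{\left(T \right)}\right)^{2} = \left(6136 + \frac{\sqrt{6}}{10}\right)^{2}$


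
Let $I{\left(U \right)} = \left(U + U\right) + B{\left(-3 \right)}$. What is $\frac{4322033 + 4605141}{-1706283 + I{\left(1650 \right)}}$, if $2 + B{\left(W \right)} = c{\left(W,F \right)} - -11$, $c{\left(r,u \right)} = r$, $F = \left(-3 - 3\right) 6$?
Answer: $- \frac{8927174}{1702977} \approx -5.2421$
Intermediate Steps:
$F = -36$ ($F = \left(-6\right) 6 = -36$)
$B{\left(W \right)} = 9 + W$ ($B{\left(W \right)} = -2 + \left(W - -11\right) = -2 + \left(W + 11\right) = -2 + \left(11 + W\right) = 9 + W$)
$I{\left(U \right)} = 6 + 2 U$ ($I{\left(U \right)} = \left(U + U\right) + \left(9 - 3\right) = 2 U + 6 = 6 + 2 U$)
$\frac{4322033 + 4605141}{-1706283 + I{\left(1650 \right)}} = \frac{4322033 + 4605141}{-1706283 + \left(6 + 2 \cdot 1650\right)} = \frac{8927174}{-1706283 + \left(6 + 3300\right)} = \frac{8927174}{-1706283 + 3306} = \frac{8927174}{-1702977} = 8927174 \left(- \frac{1}{1702977}\right) = - \frac{8927174}{1702977}$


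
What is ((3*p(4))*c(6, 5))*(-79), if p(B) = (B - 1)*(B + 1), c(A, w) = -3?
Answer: 10665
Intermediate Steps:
p(B) = (1 + B)*(-1 + B) (p(B) = (-1 + B)*(1 + B) = (1 + B)*(-1 + B))
((3*p(4))*c(6, 5))*(-79) = ((3*(-1 + 4**2))*(-3))*(-79) = ((3*(-1 + 16))*(-3))*(-79) = ((3*15)*(-3))*(-79) = (45*(-3))*(-79) = -135*(-79) = 10665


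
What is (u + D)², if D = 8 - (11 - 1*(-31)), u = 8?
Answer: 676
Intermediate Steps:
D = -34 (D = 8 - (11 + 31) = 8 - 1*42 = 8 - 42 = -34)
(u + D)² = (8 - 34)² = (-26)² = 676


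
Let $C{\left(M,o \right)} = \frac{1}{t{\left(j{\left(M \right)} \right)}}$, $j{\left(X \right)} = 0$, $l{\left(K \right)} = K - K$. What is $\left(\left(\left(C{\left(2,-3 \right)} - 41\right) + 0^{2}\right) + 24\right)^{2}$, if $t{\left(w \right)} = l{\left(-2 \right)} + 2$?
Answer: $\frac{1089}{4} \approx 272.25$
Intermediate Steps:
$l{\left(K \right)} = 0$
$t{\left(w \right)} = 2$ ($t{\left(w \right)} = 0 + 2 = 2$)
$C{\left(M,o \right)} = \frac{1}{2}$
$\left(\left(\left(C{\left(2,-3 \right)} - 41\right) + 0^{2}\right) + 24\right)^{2} = \left(\left(\left(\frac{1}{2} - 41\right) + 0^{2}\right) + 24\right)^{2} = \left(\left(- \frac{81}{2} + 0\right) + 24\right)^{2} = \left(- \frac{81}{2} + 24\right)^{2} = \left(- \frac{33}{2}\right)^{2} = \frac{1089}{4}$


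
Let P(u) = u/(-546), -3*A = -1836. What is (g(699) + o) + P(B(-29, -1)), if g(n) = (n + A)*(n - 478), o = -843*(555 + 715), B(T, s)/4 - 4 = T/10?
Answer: -1065899846/1365 ≈ -7.8088e+5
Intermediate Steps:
A = 612 (A = -⅓*(-1836) = 612)
B(T, s) = 16 + 2*T/5 (B(T, s) = 16 + 4*(T/10) = 16 + 2*T/5)
P(u) = -u/546 (P(u) = u*(-1/546) = -u/546)
o = -1070610 (o = -843*1270 = -1070610)
g(n) = (-478 + n)*(612 + n) (g(n) = (n + 612)*(n - 478) = (612 + n)*(-478 + n) = (-478 + n)*(612 + n))
(g(699) + o) + P(B(-29, -1)) = ((-292536 + 699² + 134*699) - 1070610) - (16 + (⅖)*(-29))/546 = ((-292536 + 488601 + 93666) - 1070610) - (16 - 58/5)/546 = (289731 - 1070610) - 1/546*22/5 = -780879 - 11/1365 = -1065899846/1365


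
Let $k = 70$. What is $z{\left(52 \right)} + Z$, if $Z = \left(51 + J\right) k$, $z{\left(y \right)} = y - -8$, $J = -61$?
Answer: $-640$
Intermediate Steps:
$z{\left(y \right)} = 8 + y$ ($z{\left(y \right)} = y + 8 = 8 + y$)
$Z = -700$ ($Z = \left(51 - 61\right) 70 = \left(-10\right) 70 = -700$)
$z{\left(52 \right)} + Z = \left(8 + 52\right) - 700 = 60 - 700 = -640$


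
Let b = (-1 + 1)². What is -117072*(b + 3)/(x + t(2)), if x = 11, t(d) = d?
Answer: -351216/13 ≈ -27017.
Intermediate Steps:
b = 0 (b = 0² = 0)
-117072*(b + 3)/(x + t(2)) = -117072*(0 + 3)/(11 + 2) = -351216/13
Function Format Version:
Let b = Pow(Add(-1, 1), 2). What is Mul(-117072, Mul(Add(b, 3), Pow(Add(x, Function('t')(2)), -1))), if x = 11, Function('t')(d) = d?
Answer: Rational(-351216, 13) ≈ -27017.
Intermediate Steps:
b = 0 (b = Pow(0, 2) = 0)
Mul(-117072, Mul(Add(b, 3), Pow(Add(x, Function('t')(2)), -1))) = Mul(-117072, Mul(Add(0, 3), Pow(Add(11, 2), -1))) = Mul(-117072, Mul(3, Pow(13, -1))) = Mul(-117072, Mul(3, Rational(1, 13))) = Mul(-117072, Rational(3, 13)) = Rational(-351216, 13)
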